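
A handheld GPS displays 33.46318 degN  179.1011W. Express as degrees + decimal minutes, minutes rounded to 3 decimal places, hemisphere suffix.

Lat: fractional part 0.463180 → 27.79080 minutes
Longitude: fractional part 0.101100 → 6.06600 minutes

33° 27.791′ N, 179° 6.066′ W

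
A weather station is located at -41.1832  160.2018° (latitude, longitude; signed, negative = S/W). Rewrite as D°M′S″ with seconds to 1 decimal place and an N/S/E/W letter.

41°10′59.5″ S, 160°12′6.5″ E

Latitude is negative → S; |value| = 41.183200
Latitude: 0.183200 × 60 = 10.99200′ → 10′, remainder × 60 = 59.520″
λ: whole degrees 160; 12.10800′ → 12′ and 6.480″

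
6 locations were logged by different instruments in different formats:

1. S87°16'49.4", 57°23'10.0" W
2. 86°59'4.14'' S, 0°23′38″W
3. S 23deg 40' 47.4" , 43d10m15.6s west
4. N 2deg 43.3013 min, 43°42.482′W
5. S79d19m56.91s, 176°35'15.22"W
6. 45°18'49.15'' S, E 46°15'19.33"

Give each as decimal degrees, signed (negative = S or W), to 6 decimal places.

1. -87.280389, -57.386111
2. -86.984483, -0.393889
3. -23.679833, -43.171000
4. 2.721688, -43.708033
5. -79.332475, -176.587561
6. -45.313653, 46.255369

Point 1:
  φ: 87° + 16/60 + 49.4/3600 = 87 + 0.266667 + 0.013722 = 87.2803889
  hemisphere S, so the sign is −
  λ: 57° + 23/60 + 10/3600 = 57 + 0.383333 + 0.002778 = 57.3861111
  hemisphere W, so the sign is −
Point 2:
  φ: 59′ + 4.14″ = 59.06900′; 86 + 59.06900/60 = 86.9844833
  hemisphere S, so the sign is −
  Longitude: 0° + 23/60 + 38/3600 = 0 + 0.383333 + 0.010556 = 0.3938889
  W ⇒ negate
Point 3:
  φ: 23° + 40/60 + 47.4/3600 = 23 + 0.666667 + 0.013167 = 23.6798333
  S ⇒ negate
  Longitude: 43 + 10/60 + 15.6/3600 = 43.1710000
  W ⇒ negate
Point 4:
  Lat: 43.3013′ = 0.721688°; total 2.7216883
  N → positive
  Lon: 42.482′ = 0.708033°; total 43.7080333
  hemisphere W, so the sign is −
Point 5:
  Lat: 79 + 19/60 + 56.91/3600 = 79.3324750
  hemisphere S, so the sign is −
  Longitude: 35′ + 15.22″ = 35.25367′; 176 + 35.25367/60 = 176.5875611
  W ⇒ negate
Point 6:
  Lat: 45 + 18/60 + 49.15/3600 = 45.3136528
  S ⇒ negate
  λ: 46° + 15/60 + 19.33/3600 = 46 + 0.250000 + 0.005369 = 46.2553694
  E ⇒ keep positive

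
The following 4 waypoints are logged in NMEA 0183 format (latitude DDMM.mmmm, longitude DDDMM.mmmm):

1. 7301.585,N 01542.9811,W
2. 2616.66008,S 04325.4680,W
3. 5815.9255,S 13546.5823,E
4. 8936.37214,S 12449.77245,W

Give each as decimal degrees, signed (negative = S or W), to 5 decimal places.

1. 73.02642, -15.71635
2. -26.27767, -43.42447
3. -58.26543, 135.77637
4. -89.60620, -124.82954

Point 1:
  φ: split at 2 digits → 73° and 1.585′; 73 + 1.585/60 = 73.026417
  N → positive
  Longitude: degrees = first 3 digits = 15, minutes = 42.9811; 15 + 42.9811/60 = 15.716352
  hemisphere W, so the sign is −
Point 2:
  φ: degrees = first 2 digits = 26, minutes = 16.66008; 26 + 16.66008/60 = 26.277668
  hemisphere S, so the sign is −
  Lon: split at 3 digits → 043° and 25.468′; 43 + 25.468/60 = 43.424467
  hemisphere W, so the sign is −
Point 3:
  Latitude: split at 2 digits → 58° and 15.9255′; 58 + 15.9255/60 = 58.265425
  hemisphere S, so the sign is −
  Lon: degrees = first 3 digits = 135, minutes = 46.5823; 135 + 46.5823/60 = 135.776372
  E → positive
Point 4:
  Latitude: split at 2 digits → 89° and 36.37214′; 89 + 36.37214/60 = 89.606202
  S ⇒ negate
  λ: degrees = first 3 digits = 124, minutes = 49.77245; 124 + 49.77245/60 = 124.829541
  hemisphere W, so the sign is −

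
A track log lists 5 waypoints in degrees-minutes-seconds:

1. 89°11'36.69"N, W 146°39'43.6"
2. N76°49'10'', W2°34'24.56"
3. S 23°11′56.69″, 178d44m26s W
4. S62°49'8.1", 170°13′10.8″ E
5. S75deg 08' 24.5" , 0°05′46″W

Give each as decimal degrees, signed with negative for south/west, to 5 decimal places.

Point 1:
  Lat: 11′ + 36.69″ = 11.61150′; 89 + 11.61150/60 = 89.193525
  N ⇒ keep positive
  λ: 146 + 39/60 + 43.6/3600 = 146.662111
  hemisphere W, so the sign is −
Point 2:
  φ: 76° + 49/60 + 10/3600 = 76 + 0.816667 + 0.002778 = 76.819444
  N ⇒ keep positive
  λ: 2 + 34/60 + 24.56/3600 = 2.573489
  W ⇒ negate
Point 3:
  φ: 11′ + 56.69″ = 11.94483′; 23 + 11.94483/60 = 23.199081
  hemisphere S, so the sign is −
  Lon: 44′ + 26″ = 44.43333′; 178 + 44.43333/60 = 178.740556
  hemisphere W, so the sign is −
Point 4:
  Latitude: 62° + 49/60 + 8.1/3600 = 62 + 0.816667 + 0.002250 = 62.818917
  S ⇒ negate
  Longitude: 170° + 13/60 + 10.8/3600 = 170 + 0.216667 + 0.003000 = 170.219667
  E → positive
Point 5:
  Lat: 75 + 8/60 + 24.5/3600 = 75.140139
  S ⇒ negate
  Lon: 0° + 5/60 + 46/3600 = 0 + 0.083333 + 0.012778 = 0.096111
  W → negative

1. 89.19353, -146.66211
2. 76.81944, -2.57349
3. -23.19908, -178.74056
4. -62.81892, 170.21967
5. -75.14014, -0.09611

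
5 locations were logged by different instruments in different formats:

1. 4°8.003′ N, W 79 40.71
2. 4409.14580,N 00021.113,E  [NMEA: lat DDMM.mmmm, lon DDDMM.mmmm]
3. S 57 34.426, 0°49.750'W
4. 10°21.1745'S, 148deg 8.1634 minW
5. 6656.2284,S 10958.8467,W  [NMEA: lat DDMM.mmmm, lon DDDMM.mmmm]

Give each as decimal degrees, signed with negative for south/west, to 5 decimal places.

1. 4.13338, -79.67850
2. 44.15243, 0.35188
3. -57.57377, -0.82917
4. -10.35291, -148.13606
5. -66.93714, -109.98078

Point 1:
  Lat: 8.003′ = 0.133383°; total 4.133383
  N → positive
  Lon: 40.71′ = 0.678500°; total 79.678500
  W → negative
Point 2:
  φ: degrees = first 2 digits = 44, minutes = 9.1458; 44 + 9.1458/60 = 44.152430
  N ⇒ keep positive
  Longitude: degrees = first 3 digits = 0, minutes = 21.113; 0 + 21.113/60 = 0.351883
  E ⇒ keep positive
Point 3:
  Latitude: 34.426′ = 0.573767°; total 57.573767
  hemisphere S, so the sign is −
  Lon: 0 + 49.75/60 = 0.829167
  W → negative
Point 4:
  Latitude: 21.1745′ = 0.352908°; total 10.352908
  S → negative
  Lon: 8.1634′ = 0.136057°; total 148.136057
  W ⇒ negate
Point 5:
  Lat: degrees = first 2 digits = 66, minutes = 56.2284; 66 + 56.2284/60 = 66.937140
  S → negative
  Lon: degrees = first 3 digits = 109, minutes = 58.8467; 109 + 58.8467/60 = 109.980778
  W → negative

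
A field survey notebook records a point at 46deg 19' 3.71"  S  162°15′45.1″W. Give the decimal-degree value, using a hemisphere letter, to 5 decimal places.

φ: 46° + 19/60 + 3.71/3600 = 46 + 0.316667 + 0.001031 = 46.317697
λ: 162 + 15/60 + 45.1/3600 = 162.262528

46.31770° S, 162.26253° W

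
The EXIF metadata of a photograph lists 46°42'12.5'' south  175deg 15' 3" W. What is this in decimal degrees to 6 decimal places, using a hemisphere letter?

46.703472° S, 175.250833° W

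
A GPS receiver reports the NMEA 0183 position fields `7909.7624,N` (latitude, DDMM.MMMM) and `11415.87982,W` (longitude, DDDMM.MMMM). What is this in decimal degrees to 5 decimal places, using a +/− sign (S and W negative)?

79.16271, -114.26466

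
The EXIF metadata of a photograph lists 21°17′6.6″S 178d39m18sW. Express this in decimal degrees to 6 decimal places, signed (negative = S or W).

-21.285167, -178.655000

Lat: 17′ + 6.6″ = 17.11000′; 21 + 17.11000/60 = 21.2851667
hemisphere S, so the sign is −
λ: 39′ + 18″ = 39.30000′; 178 + 39.30000/60 = 178.6550000
hemisphere W, so the sign is −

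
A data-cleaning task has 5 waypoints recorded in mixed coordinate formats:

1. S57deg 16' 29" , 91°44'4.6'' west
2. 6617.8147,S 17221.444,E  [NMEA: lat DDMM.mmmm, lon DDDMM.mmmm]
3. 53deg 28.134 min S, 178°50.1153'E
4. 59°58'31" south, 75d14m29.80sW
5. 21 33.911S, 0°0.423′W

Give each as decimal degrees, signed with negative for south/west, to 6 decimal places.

Point 1:
  φ: 57° + 16/60 + 29/3600 = 57 + 0.266667 + 0.008056 = 57.2747222
  S → negative
  Longitude: 91 + 44/60 + 4.6/3600 = 91.7346111
  W ⇒ negate
Point 2:
  Latitude: split at 2 digits → 66° and 17.8147′; 66 + 17.8147/60 = 66.2969117
  S ⇒ negate
  Lon: split at 3 digits → 172° and 21.444′; 172 + 21.444/60 = 172.3574000
  E → positive
Point 3:
  Lat: 53 + 28.134/60 = 53.4689000
  hemisphere S, so the sign is −
  λ: 50.1153′ = 0.835255°; total 178.8352550
  E ⇒ keep positive
Point 4:
  Latitude: 58′ + 31″ = 58.51667′; 59 + 58.51667/60 = 59.9752778
  S → negative
  λ: 75 + 14/60 + 29.8/3600 = 75.2416111
  W ⇒ negate
Point 5:
  φ: 21 + 33.911/60 = 21.5651833
  S ⇒ negate
  Longitude: 0.423′ = 0.007050°; total 0.0070500
  hemisphere W, so the sign is −

1. -57.274722, -91.734611
2. -66.296912, 172.357400
3. -53.468900, 178.835255
4. -59.975278, -75.241611
5. -21.565183, -0.007050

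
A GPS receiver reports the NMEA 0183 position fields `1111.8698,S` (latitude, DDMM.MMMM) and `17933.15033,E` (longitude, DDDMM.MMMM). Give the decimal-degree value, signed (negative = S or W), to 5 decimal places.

-11.19783, 179.55251

Latitude: degrees = first 2 digits = 11, minutes = 11.8698; 11 + 11.8698/60 = 11.197830
hemisphere S, so the sign is −
Lon: degrees = first 3 digits = 179, minutes = 33.15033; 179 + 33.15033/60 = 179.552506
E ⇒ keep positive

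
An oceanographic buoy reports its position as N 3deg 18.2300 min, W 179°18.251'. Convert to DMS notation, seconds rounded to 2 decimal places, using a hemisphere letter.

Latitude: 18.23000′ → 18′ and 0.23000 × 60 = 13.8000″
λ: 18.25100′ → 18′ and 0.25100 × 60 = 15.0600″

3°18′13.80″ N, 179°18′15.06″ W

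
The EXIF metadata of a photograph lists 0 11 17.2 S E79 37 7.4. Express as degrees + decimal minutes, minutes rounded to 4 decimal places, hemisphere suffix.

0° 11.2867′ S, 79° 37.1233′ E

Latitude: 11 + 17.2/60 = 11.286667′
Lon: seconds/60 = 0.12333; minutes = 37 + 0.12333 = 37.123333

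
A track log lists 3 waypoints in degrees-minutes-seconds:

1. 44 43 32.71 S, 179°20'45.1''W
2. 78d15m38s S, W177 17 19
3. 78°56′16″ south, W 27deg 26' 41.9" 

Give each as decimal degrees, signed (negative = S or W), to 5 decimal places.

1. -44.72575, -179.34586
2. -78.26056, -177.28861
3. -78.93778, -27.44497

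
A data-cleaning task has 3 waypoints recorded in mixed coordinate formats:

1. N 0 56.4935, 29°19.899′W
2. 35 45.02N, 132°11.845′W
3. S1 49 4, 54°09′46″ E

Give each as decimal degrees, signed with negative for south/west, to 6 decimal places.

1. 0.941558, -29.331650
2. 35.750333, -132.197417
3. -1.817778, 54.162778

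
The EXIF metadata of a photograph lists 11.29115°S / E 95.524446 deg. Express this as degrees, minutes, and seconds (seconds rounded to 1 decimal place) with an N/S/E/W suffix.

Lat: 0.291150 × 60 = 17.46900′ → 17′, remainder × 60 = 28.140″
Longitude: whole degrees 95; 31.46676′ → 31′ and 28.006″

11°17′28.1″ S, 95°31′28.0″ E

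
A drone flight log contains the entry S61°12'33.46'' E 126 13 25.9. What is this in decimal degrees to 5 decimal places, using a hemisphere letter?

61.20929° S, 126.22386° E

Latitude: 12′ + 33.46″ = 12.55767′; 61 + 12.55767/60 = 61.209294
λ: 126° + 13/60 + 25.9/3600 = 126 + 0.216667 + 0.007194 = 126.223861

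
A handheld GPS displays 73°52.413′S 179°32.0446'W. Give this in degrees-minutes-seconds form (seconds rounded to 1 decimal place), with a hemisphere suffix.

73°52′24.8″ S, 179°32′2.7″ W

Latitude: fractional minutes 0.41300 × 60 = 24.780″
Longitude: 32.04460′ → 32′ and 0.04460 × 60 = 2.676″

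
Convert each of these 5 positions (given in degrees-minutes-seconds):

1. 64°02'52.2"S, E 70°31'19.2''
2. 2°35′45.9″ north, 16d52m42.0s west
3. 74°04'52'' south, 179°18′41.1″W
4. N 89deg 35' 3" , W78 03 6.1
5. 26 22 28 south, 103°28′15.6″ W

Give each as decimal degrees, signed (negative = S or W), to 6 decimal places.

1. -64.047833, 70.522000
2. 2.596083, -16.878333
3. -74.081111, -179.311417
4. 89.584167, -78.051694
5. -26.374444, -103.471000

Point 1:
  Latitude: 64° + 2/60 + 52.2/3600 = 64 + 0.033333 + 0.014500 = 64.0478333
  S → negative
  Longitude: 70° + 31/60 + 19.2/3600 = 70 + 0.516667 + 0.005333 = 70.5220000
  E ⇒ keep positive
Point 2:
  Latitude: 2° + 35/60 + 45.9/3600 = 2 + 0.583333 + 0.012750 = 2.5960833
  N → positive
  λ: 16° + 52/60 + 42/3600 = 16 + 0.866667 + 0.011667 = 16.8783333
  W ⇒ negate
Point 3:
  Lat: 4′ + 52″ = 4.86667′; 74 + 4.86667/60 = 74.0811111
  S → negative
  λ: 179 + 18/60 + 41.1/3600 = 179.3114167
  W → negative
Point 4:
  Lat: 35′ + 3″ = 35.05000′; 89 + 35.05000/60 = 89.5841667
  N → positive
  λ: 3′ + 6.1″ = 3.10167′; 78 + 3.10167/60 = 78.0516944
  W ⇒ negate
Point 5:
  Latitude: 22′ + 28″ = 22.46667′; 26 + 22.46667/60 = 26.3744444
  hemisphere S, so the sign is −
  Lon: 28′ + 15.6″ = 28.26000′; 103 + 28.26000/60 = 103.4710000
  hemisphere W, so the sign is −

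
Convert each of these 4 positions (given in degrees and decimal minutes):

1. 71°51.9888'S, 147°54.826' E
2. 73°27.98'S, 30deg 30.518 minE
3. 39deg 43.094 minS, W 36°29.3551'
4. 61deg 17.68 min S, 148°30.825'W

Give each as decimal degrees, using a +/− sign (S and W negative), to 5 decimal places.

1. -71.86648, 147.91377
2. -73.46633, 30.50863
3. -39.71823, -36.48925
4. -61.29467, -148.51375

Point 1:
  Latitude: 71 + 51.9888/60 = 71.866480
  S → negative
  λ: 147 + 54.826/60 = 147.913767
  E → positive
Point 2:
  Latitude: 27.98′ = 0.466333°; total 73.466333
  S ⇒ negate
  Longitude: 30 + 30.518/60 = 30.508633
  E → positive
Point 3:
  Lat: 39 + 43.094/60 = 39.718233
  S → negative
  λ: 29.3551′ = 0.489252°; total 36.489252
  hemisphere W, so the sign is −
Point 4:
  φ: 17.68′ = 0.294667°; total 61.294667
  S → negative
  λ: 30.825′ = 0.513750°; total 148.513750
  W ⇒ negate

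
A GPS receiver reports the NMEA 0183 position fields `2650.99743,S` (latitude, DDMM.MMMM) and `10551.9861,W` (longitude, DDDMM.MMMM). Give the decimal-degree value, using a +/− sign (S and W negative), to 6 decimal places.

φ: split at 2 digits → 26° and 50.99743′; 26 + 50.99743/60 = 26.8499572
hemisphere S, so the sign is −
λ: degrees = first 3 digits = 105, minutes = 51.9861; 105 + 51.9861/60 = 105.8664350
W → negative

-26.849957, -105.866435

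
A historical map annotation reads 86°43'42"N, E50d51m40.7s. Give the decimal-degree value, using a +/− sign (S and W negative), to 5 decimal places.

86.72833, 50.86131

Lat: 86 + 43/60 + 42/3600 = 86.728333
N ⇒ keep positive
Longitude: 51′ + 40.7″ = 51.67833′; 50 + 51.67833/60 = 50.861306
E → positive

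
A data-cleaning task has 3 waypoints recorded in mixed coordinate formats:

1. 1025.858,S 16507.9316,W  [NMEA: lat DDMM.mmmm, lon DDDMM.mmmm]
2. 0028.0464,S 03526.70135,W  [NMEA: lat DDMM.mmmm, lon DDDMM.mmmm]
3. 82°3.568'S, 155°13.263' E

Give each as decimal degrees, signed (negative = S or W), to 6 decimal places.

1. -10.430967, -165.132193
2. -0.467440, -35.445023
3. -82.059467, 155.221050

Point 1:
  Latitude: split at 2 digits → 10° and 25.858′; 10 + 25.858/60 = 10.4309667
  S → negative
  Longitude: degrees = first 3 digits = 165, minutes = 7.9316; 165 + 7.9316/60 = 165.1321933
  hemisphere W, so the sign is −
Point 2:
  Lat: degrees = first 2 digits = 0, minutes = 28.0464; 0 + 28.0464/60 = 0.4674400
  hemisphere S, so the sign is −
  Longitude: split at 3 digits → 035° and 26.70135′; 35 + 26.70135/60 = 35.4450225
  W ⇒ negate
Point 3:
  φ: 3.568′ = 0.059467°; total 82.0594667
  hemisphere S, so the sign is −
  λ: 13.263′ = 0.221050°; total 155.2210500
  E ⇒ keep positive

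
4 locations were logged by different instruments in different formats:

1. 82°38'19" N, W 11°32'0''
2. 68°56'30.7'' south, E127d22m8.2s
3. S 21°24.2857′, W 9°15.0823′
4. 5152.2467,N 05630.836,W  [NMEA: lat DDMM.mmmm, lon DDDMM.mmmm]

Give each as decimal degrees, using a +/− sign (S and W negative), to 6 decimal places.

1. 82.638611, -11.533333
2. -68.941861, 127.368944
3. -21.404762, -9.251372
4. 51.870778, -56.513933

Point 1:
  φ: 82 + 38/60 + 19/3600 = 82.6386111
  N ⇒ keep positive
  Lon: 11° + 32/60 + 0/3600 = 11 + 0.533333 + 0.000000 = 11.5333333
  W → negative
Point 2:
  Lat: 68° + 56/60 + 30.7/3600 = 68 + 0.933333 + 0.008528 = 68.9418611
  S → negative
  Lon: 127 + 22/60 + 8.2/3600 = 127.3689444
  E → positive
Point 3:
  Latitude: 24.2857′ = 0.404762°; total 21.4047617
  hemisphere S, so the sign is −
  Longitude: 15.0823′ = 0.251372°; total 9.2513717
  W → negative
Point 4:
  φ: split at 2 digits → 51° and 52.2467′; 51 + 52.2467/60 = 51.8707783
  N ⇒ keep positive
  λ: degrees = first 3 digits = 56, minutes = 30.836; 56 + 30.836/60 = 56.5139333
  W → negative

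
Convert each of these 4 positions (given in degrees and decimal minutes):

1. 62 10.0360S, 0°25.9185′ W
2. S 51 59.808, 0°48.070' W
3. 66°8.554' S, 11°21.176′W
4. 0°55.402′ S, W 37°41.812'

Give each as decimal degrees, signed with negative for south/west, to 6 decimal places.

Point 1:
  φ: 62 + 10.036/60 = 62.1672667
  S ⇒ negate
  Lon: 25.9185′ = 0.431975°; total 0.4319750
  W ⇒ negate
Point 2:
  φ: 51 + 59.808/60 = 51.9968000
  hemisphere S, so the sign is −
  Longitude: 0 + 48.07/60 = 0.8011667
  W ⇒ negate
Point 3:
  φ: 66 + 8.554/60 = 66.1425667
  S → negative
  λ: 21.176′ = 0.352933°; total 11.3529333
  hemisphere W, so the sign is −
Point 4:
  Latitude: 55.402′ = 0.923367°; total 0.9233667
  S → negative
  λ: 41.812′ = 0.696867°; total 37.6968667
  hemisphere W, so the sign is −

1. -62.167267, -0.431975
2. -51.996800, -0.801167
3. -66.142567, -11.352933
4. -0.923367, -37.696867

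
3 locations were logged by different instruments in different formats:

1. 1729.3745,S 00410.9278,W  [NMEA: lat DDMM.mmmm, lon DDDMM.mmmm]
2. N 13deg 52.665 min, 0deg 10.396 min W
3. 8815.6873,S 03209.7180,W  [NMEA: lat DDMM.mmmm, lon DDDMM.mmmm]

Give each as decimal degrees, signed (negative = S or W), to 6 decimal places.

1. -17.489575, -4.182130
2. 13.877750, -0.173267
3. -88.261455, -32.161967

Point 1:
  Lat: split at 2 digits → 17° and 29.3745′; 17 + 29.3745/60 = 17.4895750
  S → negative
  Longitude: degrees = first 3 digits = 4, minutes = 10.9278; 4 + 10.9278/60 = 4.1821300
  W → negative
Point 2:
  Latitude: 52.665′ = 0.877750°; total 13.8777500
  N → positive
  Lon: 10.396′ = 0.173267°; total 0.1732667
  W ⇒ negate
Point 3:
  Latitude: split at 2 digits → 88° and 15.6873′; 88 + 15.6873/60 = 88.2614550
  S ⇒ negate
  Lon: degrees = first 3 digits = 32, minutes = 9.718; 32 + 9.718/60 = 32.1619667
  hemisphere W, so the sign is −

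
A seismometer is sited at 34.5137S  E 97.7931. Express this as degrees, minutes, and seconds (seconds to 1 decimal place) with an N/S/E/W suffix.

φ: 0.513700 × 60 = 30.82200′ → 30′, remainder × 60 = 49.320″
Longitude: whole degrees 97; 47.58600′ → 47′ and 35.160″

34°30′49.3″ S, 97°47′35.2″ E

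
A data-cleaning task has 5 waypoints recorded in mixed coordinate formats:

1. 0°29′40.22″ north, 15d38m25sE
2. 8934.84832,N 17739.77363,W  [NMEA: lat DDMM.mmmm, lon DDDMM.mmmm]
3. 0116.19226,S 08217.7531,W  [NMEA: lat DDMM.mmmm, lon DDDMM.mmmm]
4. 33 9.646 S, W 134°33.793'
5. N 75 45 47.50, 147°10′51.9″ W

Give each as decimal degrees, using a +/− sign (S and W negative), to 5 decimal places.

Point 1:
  φ: 0° + 29/60 + 40.22/3600 = 0 + 0.483333 + 0.011172 = 0.494506
  N ⇒ keep positive
  Lon: 15° + 38/60 + 25/3600 = 15 + 0.633333 + 0.006944 = 15.640278
  E → positive
Point 2:
  Latitude: split at 2 digits → 89° and 34.84832′; 89 + 34.84832/60 = 89.580805
  N → positive
  Longitude: split at 3 digits → 177° and 39.77363′; 177 + 39.77363/60 = 177.662894
  W → negative
Point 3:
  Latitude: split at 2 digits → 01° and 16.19226′; 1 + 16.19226/60 = 1.269871
  S ⇒ negate
  λ: degrees = first 3 digits = 82, minutes = 17.7531; 82 + 17.7531/60 = 82.295885
  W ⇒ negate
Point 4:
  Latitude: 33 + 9.646/60 = 33.160767
  hemisphere S, so the sign is −
  λ: 134 + 33.793/60 = 134.563217
  W → negative
Point 5:
  φ: 75° + 45/60 + 47.5/3600 = 75 + 0.750000 + 0.013194 = 75.763194
  N ⇒ keep positive
  Lon: 147 + 10/60 + 51.9/3600 = 147.181083
  W → negative

1. 0.49451, 15.64028
2. 89.58081, -177.66289
3. -1.26987, -82.29589
4. -33.16077, -134.56322
5. 75.76319, -147.18108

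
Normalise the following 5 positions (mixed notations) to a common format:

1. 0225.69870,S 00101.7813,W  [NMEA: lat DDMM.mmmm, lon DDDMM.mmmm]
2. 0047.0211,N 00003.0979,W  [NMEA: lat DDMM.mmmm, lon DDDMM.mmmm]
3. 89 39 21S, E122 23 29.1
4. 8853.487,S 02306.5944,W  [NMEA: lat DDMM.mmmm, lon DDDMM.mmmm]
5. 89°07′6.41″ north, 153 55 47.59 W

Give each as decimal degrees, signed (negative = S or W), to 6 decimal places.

Point 1:
  Latitude: degrees = first 2 digits = 2, minutes = 25.6987; 2 + 25.6987/60 = 2.4283117
  S ⇒ negate
  Longitude: degrees = first 3 digits = 1, minutes = 1.7813; 1 + 1.7813/60 = 1.0296883
  W → negative
Point 2:
  φ: degrees = first 2 digits = 0, minutes = 47.0211; 0 + 47.0211/60 = 0.7836850
  N → positive
  λ: split at 3 digits → 000° and 3.0979′; 0 + 3.0979/60 = 0.0516317
  W → negative
Point 3:
  Latitude: 89° + 39/60 + 21/3600 = 89 + 0.650000 + 0.005833 = 89.6558333
  S → negative
  Lon: 122 + 23/60 + 29.1/3600 = 122.3914167
  E ⇒ keep positive
Point 4:
  Lat: split at 2 digits → 88° and 53.487′; 88 + 53.487/60 = 88.8914500
  S ⇒ negate
  λ: degrees = first 3 digits = 23, minutes = 6.5944; 23 + 6.5944/60 = 23.1099067
  W → negative
Point 5:
  φ: 7′ + 6.41″ = 7.10683′; 89 + 7.10683/60 = 89.1184472
  N → positive
  λ: 153 + 55/60 + 47.59/3600 = 153.9298861
  W → negative

1. -2.428312, -1.029688
2. 0.783685, -0.051632
3. -89.655833, 122.391417
4. -88.891450, -23.109907
5. 89.118447, -153.929886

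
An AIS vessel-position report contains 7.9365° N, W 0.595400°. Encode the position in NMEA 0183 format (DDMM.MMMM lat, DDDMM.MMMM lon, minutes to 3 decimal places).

Latitude: minutes = (7.936500 − 7) × 60 = 56.19000
λ: 0° + 0.595400 × 60 = 0° 35.72400′

0756.190,N / 00035.724,W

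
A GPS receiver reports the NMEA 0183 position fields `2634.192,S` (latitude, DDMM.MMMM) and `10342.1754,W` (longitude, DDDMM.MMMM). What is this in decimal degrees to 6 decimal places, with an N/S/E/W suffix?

Lat: degrees = first 2 digits = 26, minutes = 34.192; 26 + 34.192/60 = 26.5698667
λ: split at 3 digits → 103° and 42.1754′; 103 + 42.1754/60 = 103.7029233

26.569867° S, 103.702923° W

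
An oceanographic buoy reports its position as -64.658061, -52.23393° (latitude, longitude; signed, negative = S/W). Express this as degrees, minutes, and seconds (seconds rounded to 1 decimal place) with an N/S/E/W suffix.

64°39′29.0″ S, 52°14′2.1″ W

Latitude is negative → S; |value| = 64.658061
φ: whole degrees 64; 39.48366′ → 39′ and 29.020″
Longitude is negative → W; |value| = 52.233930
Lon: whole degrees 52; 14.03580′ → 14′ and 2.148″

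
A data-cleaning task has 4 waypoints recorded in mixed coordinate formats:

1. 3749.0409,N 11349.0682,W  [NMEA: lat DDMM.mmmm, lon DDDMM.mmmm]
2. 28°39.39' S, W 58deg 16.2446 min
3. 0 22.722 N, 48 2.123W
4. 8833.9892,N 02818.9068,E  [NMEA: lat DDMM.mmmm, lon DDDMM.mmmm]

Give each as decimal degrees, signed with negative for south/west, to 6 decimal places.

1. 37.817348, -113.817803
2. -28.656500, -58.270743
3. 0.378700, -48.035383
4. 88.566487, 28.315113

Point 1:
  Lat: degrees = first 2 digits = 37, minutes = 49.0409; 37 + 49.0409/60 = 37.8173483
  N ⇒ keep positive
  Longitude: split at 3 digits → 113° and 49.0682′; 113 + 49.0682/60 = 113.8178033
  W → negative
Point 2:
  Lat: 39.39′ = 0.656500°; total 28.6565000
  hemisphere S, so the sign is −
  Lon: 16.2446′ = 0.270743°; total 58.2707433
  W ⇒ negate
Point 3:
  φ: 22.722′ = 0.378700°; total 0.3787000
  N ⇒ keep positive
  λ: 2.123′ = 0.035383°; total 48.0353833
  W ⇒ negate
Point 4:
  Latitude: split at 2 digits → 88° and 33.9892′; 88 + 33.9892/60 = 88.5664867
  N → positive
  Longitude: degrees = first 3 digits = 28, minutes = 18.9068; 28 + 18.9068/60 = 28.3151133
  E ⇒ keep positive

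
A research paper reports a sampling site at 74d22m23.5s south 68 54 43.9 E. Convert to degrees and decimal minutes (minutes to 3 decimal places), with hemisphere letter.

74° 22.392′ S, 68° 54.732′ E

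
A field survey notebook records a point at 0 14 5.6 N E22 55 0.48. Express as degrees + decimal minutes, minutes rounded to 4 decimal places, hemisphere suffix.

0° 14.0933′ N, 22° 55.0080′ E

Lat: 14 + 5.6/60 = 14.093333′
λ: 55 + 0.48/60 = 55.008000′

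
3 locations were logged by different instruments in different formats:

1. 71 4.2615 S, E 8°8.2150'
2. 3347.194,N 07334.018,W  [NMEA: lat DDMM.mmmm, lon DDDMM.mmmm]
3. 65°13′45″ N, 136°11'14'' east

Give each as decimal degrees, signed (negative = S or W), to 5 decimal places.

1. -71.07103, 8.13692
2. 33.78657, -73.56697
3. 65.22917, 136.18722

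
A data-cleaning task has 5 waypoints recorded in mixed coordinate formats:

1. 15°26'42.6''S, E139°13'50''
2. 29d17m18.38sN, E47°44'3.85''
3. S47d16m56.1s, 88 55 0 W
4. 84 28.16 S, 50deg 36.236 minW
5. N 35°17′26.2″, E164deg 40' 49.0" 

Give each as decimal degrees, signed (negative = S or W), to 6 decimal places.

1. -15.445167, 139.230556
2. 29.288439, 47.734403
3. -47.282250, -88.916667
4. -84.469333, -50.603933
5. 35.290611, 164.680278

Point 1:
  φ: 15° + 26/60 + 42.6/3600 = 15 + 0.433333 + 0.011833 = 15.4451667
  S ⇒ negate
  Longitude: 139 + 13/60 + 50/3600 = 139.2305556
  E ⇒ keep positive
Point 2:
  φ: 17′ + 18.38″ = 17.30633′; 29 + 17.30633/60 = 29.2884389
  N → positive
  λ: 44′ + 3.85″ = 44.06417′; 47 + 44.06417/60 = 47.7344028
  E ⇒ keep positive
Point 3:
  Lat: 16′ + 56.1″ = 16.93500′; 47 + 16.93500/60 = 47.2822500
  S ⇒ negate
  Longitude: 88° + 55/60 + 0/3600 = 88 + 0.916667 + 0.000000 = 88.9166667
  W → negative
Point 4:
  φ: 84 + 28.16/60 = 84.4693333
  S ⇒ negate
  Longitude: 50 + 36.236/60 = 50.6039333
  W → negative
Point 5:
  Lat: 17′ + 26.2″ = 17.43667′; 35 + 17.43667/60 = 35.2906111
  N → positive
  Lon: 40′ + 49″ = 40.81667′; 164 + 40.81667/60 = 164.6802778
  E ⇒ keep positive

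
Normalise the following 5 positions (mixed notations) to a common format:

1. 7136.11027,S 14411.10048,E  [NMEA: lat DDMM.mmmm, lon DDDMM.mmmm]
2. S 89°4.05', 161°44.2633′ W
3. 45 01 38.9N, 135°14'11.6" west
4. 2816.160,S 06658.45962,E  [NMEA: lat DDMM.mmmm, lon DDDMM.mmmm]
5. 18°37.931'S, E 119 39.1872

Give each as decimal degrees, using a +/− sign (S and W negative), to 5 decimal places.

1. -71.60184, 144.18501
2. -89.06750, -161.73772
3. 45.02747, -135.23656
4. -28.26933, 66.97433
5. -18.63218, 119.65312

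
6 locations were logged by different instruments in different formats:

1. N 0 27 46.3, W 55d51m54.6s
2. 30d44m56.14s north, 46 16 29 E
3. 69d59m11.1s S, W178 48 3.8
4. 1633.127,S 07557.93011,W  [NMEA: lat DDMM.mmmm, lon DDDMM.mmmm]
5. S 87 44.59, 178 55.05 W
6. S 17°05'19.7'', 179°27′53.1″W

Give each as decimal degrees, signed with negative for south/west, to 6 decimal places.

1. 0.462861, -55.865167
2. 30.748928, 46.274722
3. -69.986417, -178.801056
4. -16.552117, -75.965502
5. -87.743167, -178.917500
6. -17.088806, -179.464750

Point 1:
  φ: 0° + 27/60 + 46.3/3600 = 0 + 0.450000 + 0.012861 = 0.4628611
  N ⇒ keep positive
  λ: 51′ + 54.6″ = 51.91000′; 55 + 51.91000/60 = 55.8651667
  W ⇒ negate
Point 2:
  Latitude: 44′ + 56.14″ = 44.93567′; 30 + 44.93567/60 = 30.7489278
  N → positive
  λ: 16′ + 29″ = 16.48333′; 46 + 16.48333/60 = 46.2747222
  E ⇒ keep positive
Point 3:
  φ: 69 + 59/60 + 11.1/3600 = 69.9864167
  hemisphere S, so the sign is −
  Lon: 178° + 48/60 + 3.8/3600 = 178 + 0.800000 + 0.001056 = 178.8010556
  hemisphere W, so the sign is −
Point 4:
  Latitude: degrees = first 2 digits = 16, minutes = 33.127; 16 + 33.127/60 = 16.5521167
  hemisphere S, so the sign is −
  λ: degrees = first 3 digits = 75, minutes = 57.93011; 75 + 57.93011/60 = 75.9655018
  W ⇒ negate
Point 5:
  Lat: 87 + 44.59/60 = 87.7431667
  S ⇒ negate
  Lon: 178 + 55.05/60 = 178.9175000
  W ⇒ negate
Point 6:
  φ: 17 + 5/60 + 19.7/3600 = 17.0888056
  hemisphere S, so the sign is −
  Lon: 179 + 27/60 + 53.1/3600 = 179.4647500
  W ⇒ negate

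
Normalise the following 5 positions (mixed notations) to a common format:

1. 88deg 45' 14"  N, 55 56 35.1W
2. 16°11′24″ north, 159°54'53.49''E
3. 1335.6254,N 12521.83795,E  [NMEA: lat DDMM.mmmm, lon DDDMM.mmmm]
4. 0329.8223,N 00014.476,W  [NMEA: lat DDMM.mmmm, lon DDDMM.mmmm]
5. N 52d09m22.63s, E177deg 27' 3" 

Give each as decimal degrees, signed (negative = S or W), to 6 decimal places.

1. 88.753889, -55.943083
2. 16.190000, 159.914858
3. 13.593757, 125.363966
4. 3.497038, -0.241267
5. 52.156286, 177.450833

Point 1:
  Latitude: 88 + 45/60 + 14/3600 = 88.7538889
  N → positive
  Lon: 56′ + 35.1″ = 56.58500′; 55 + 56.58500/60 = 55.9430833
  W → negative
Point 2:
  Lat: 11′ + 24″ = 11.40000′; 16 + 11.40000/60 = 16.1900000
  N → positive
  Lon: 159° + 54/60 + 53.49/3600 = 159 + 0.900000 + 0.014858 = 159.9148583
  E ⇒ keep positive
Point 3:
  Lat: degrees = first 2 digits = 13, minutes = 35.6254; 13 + 35.6254/60 = 13.5937567
  N → positive
  λ: split at 3 digits → 125° and 21.83795′; 125 + 21.83795/60 = 125.3639658
  E ⇒ keep positive
Point 4:
  Lat: degrees = first 2 digits = 3, minutes = 29.8223; 3 + 29.8223/60 = 3.4970383
  N → positive
  Longitude: degrees = first 3 digits = 0, minutes = 14.476; 0 + 14.476/60 = 0.2412667
  hemisphere W, so the sign is −
Point 5:
  Latitude: 9′ + 22.63″ = 9.37717′; 52 + 9.37717/60 = 52.1562861
  N ⇒ keep positive
  Longitude: 177° + 27/60 + 3/3600 = 177 + 0.450000 + 0.000833 = 177.4508333
  E ⇒ keep positive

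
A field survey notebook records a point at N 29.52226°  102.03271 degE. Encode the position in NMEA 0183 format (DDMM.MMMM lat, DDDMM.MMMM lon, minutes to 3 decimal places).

2931.336,N / 10201.963,E

φ: minutes = (29.522260 − 29) × 60 = 31.33560
λ: fractional part 0.032710 → 1.96260 minutes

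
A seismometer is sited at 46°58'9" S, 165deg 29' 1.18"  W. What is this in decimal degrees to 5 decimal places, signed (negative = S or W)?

-46.96917, -165.48366

Lat: 46 + 58/60 + 9/3600 = 46.969167
hemisphere S, so the sign is −
Lon: 165 + 29/60 + 1.18/3600 = 165.483661
hemisphere W, so the sign is −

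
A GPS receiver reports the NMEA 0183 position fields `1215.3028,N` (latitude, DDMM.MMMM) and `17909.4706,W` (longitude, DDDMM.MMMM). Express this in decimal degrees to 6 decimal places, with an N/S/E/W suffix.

Lat: degrees = first 2 digits = 12, minutes = 15.3028; 12 + 15.3028/60 = 12.2550467
Longitude: split at 3 digits → 179° and 9.4706′; 179 + 9.4706/60 = 179.1578433

12.255047° N, 179.157843° W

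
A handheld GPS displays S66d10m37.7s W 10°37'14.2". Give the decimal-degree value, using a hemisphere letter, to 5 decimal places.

Latitude: 10′ + 37.7″ = 10.62833′; 66 + 10.62833/60 = 66.177139
Longitude: 10° + 37/60 + 14.2/3600 = 10 + 0.616667 + 0.003944 = 10.620611

66.17714° S, 10.62061° W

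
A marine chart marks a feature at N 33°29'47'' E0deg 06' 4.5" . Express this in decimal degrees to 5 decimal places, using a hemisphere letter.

33.49639° N, 0.10125° E

Lat: 33° + 29/60 + 47/3600 = 33 + 0.483333 + 0.013056 = 33.496389
Lon: 0 + 6/60 + 4.5/3600 = 0.101250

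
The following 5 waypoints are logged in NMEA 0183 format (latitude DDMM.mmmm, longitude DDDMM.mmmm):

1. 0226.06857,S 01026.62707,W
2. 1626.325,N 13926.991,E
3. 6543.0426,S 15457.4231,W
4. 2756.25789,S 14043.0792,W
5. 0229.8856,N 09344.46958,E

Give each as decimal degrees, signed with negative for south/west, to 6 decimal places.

Point 1:
  Lat: split at 2 digits → 02° and 26.06857′; 2 + 26.06857/60 = 2.4344762
  hemisphere S, so the sign is −
  Longitude: degrees = first 3 digits = 10, minutes = 26.62707; 10 + 26.62707/60 = 10.4437845
  hemisphere W, so the sign is −
Point 2:
  φ: degrees = first 2 digits = 16, minutes = 26.325; 16 + 26.325/60 = 16.4387500
  N ⇒ keep positive
  Lon: split at 3 digits → 139° and 26.991′; 139 + 26.991/60 = 139.4498500
  E → positive
Point 3:
  φ: split at 2 digits → 65° and 43.0426′; 65 + 43.0426/60 = 65.7173767
  hemisphere S, so the sign is −
  Lon: degrees = first 3 digits = 154, minutes = 57.4231; 154 + 57.4231/60 = 154.9570517
  hemisphere W, so the sign is −
Point 4:
  φ: split at 2 digits → 27° and 56.25789′; 27 + 56.25789/60 = 27.9376315
  S ⇒ negate
  Lon: degrees = first 3 digits = 140, minutes = 43.0792; 140 + 43.0792/60 = 140.7179867
  W → negative
Point 5:
  φ: split at 2 digits → 02° and 29.8856′; 2 + 29.8856/60 = 2.4980933
  N → positive
  Lon: degrees = first 3 digits = 93, minutes = 44.46958; 93 + 44.46958/60 = 93.7411597
  E ⇒ keep positive

1. -2.434476, -10.443785
2. 16.438750, 139.449850
3. -65.717377, -154.957052
4. -27.937632, -140.717987
5. 2.498093, 93.741160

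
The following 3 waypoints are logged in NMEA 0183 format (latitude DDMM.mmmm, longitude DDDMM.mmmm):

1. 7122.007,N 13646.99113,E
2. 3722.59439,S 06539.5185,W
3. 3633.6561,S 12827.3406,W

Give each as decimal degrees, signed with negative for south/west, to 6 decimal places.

Point 1:
  Latitude: degrees = first 2 digits = 71, minutes = 22.007; 71 + 22.007/60 = 71.3667833
  N → positive
  λ: degrees = first 3 digits = 136, minutes = 46.99113; 136 + 46.99113/60 = 136.7831855
  E → positive
Point 2:
  Latitude: degrees = first 2 digits = 37, minutes = 22.59439; 37 + 22.59439/60 = 37.3765732
  S → negative
  λ: degrees = first 3 digits = 65, minutes = 39.5185; 65 + 39.5185/60 = 65.6586417
  W ⇒ negate
Point 3:
  φ: split at 2 digits → 36° and 33.6561′; 36 + 33.6561/60 = 36.5609350
  S → negative
  Longitude: split at 3 digits → 128° and 27.3406′; 128 + 27.3406/60 = 128.4556767
  W → negative

1. 71.366783, 136.783186
2. -37.376573, -65.658642
3. -36.560935, -128.455677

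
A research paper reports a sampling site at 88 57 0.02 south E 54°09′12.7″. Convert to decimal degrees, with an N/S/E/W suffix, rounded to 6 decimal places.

Lat: 57′ + 0.02″ = 57.00033′; 88 + 57.00033/60 = 88.9500056
Longitude: 9′ + 12.7″ = 9.21167′; 54 + 9.21167/60 = 54.1535278

88.950006° S, 54.153528° E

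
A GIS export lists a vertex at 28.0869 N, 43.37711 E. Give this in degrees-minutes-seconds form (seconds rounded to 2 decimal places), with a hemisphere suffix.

28°05′12.84″ N, 43°22′37.60″ E

φ: whole degrees 28; 5.21400′ → 5′ and 12.8400″
Longitude: 0.377110 × 60 = 22.62660′ → 22′, remainder × 60 = 37.5960″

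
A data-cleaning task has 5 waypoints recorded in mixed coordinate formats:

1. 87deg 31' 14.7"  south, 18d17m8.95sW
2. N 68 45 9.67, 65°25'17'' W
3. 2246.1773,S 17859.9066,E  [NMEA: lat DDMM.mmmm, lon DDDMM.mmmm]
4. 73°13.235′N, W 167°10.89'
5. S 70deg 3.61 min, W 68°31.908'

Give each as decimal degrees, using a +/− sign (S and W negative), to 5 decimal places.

1. -87.52075, -18.28582
2. 68.75269, -65.42139
3. -22.76962, 178.99844
4. 73.22058, -167.18150
5. -70.06017, -68.53180

Point 1:
  φ: 31′ + 14.7″ = 31.24500′; 87 + 31.24500/60 = 87.520750
  hemisphere S, so the sign is −
  λ: 18 + 17/60 + 8.95/3600 = 18.285819
  W ⇒ negate
Point 2:
  Lat: 68 + 45/60 + 9.67/3600 = 68.752686
  N → positive
  Longitude: 65 + 25/60 + 17/3600 = 65.421389
  W ⇒ negate
Point 3:
  Latitude: split at 2 digits → 22° and 46.1773′; 22 + 46.1773/60 = 22.769622
  hemisphere S, so the sign is −
  λ: degrees = first 3 digits = 178, minutes = 59.9066; 178 + 59.9066/60 = 178.998443
  E → positive
Point 4:
  φ: 73 + 13.235/60 = 73.220583
  N → positive
  Longitude: 10.89′ = 0.181500°; total 167.181500
  hemisphere W, so the sign is −
Point 5:
  Latitude: 3.61′ = 0.060167°; total 70.060167
  S ⇒ negate
  Lon: 68 + 31.908/60 = 68.531800
  hemisphere W, so the sign is −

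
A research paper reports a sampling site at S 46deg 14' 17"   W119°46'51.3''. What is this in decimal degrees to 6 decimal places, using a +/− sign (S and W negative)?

Lat: 14′ + 17″ = 14.28333′; 46 + 14.28333/60 = 46.2380556
S → negative
Longitude: 46′ + 51.3″ = 46.85500′; 119 + 46.85500/60 = 119.7809167
hemisphere W, so the sign is −

-46.238056, -119.780917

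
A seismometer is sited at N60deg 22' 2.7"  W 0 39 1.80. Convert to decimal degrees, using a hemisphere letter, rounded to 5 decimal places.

φ: 60 + 22/60 + 2.7/3600 = 60.367417
λ: 0° + 39/60 + 1.8/3600 = 0 + 0.650000 + 0.000500 = 0.650500

60.36742° N, 0.65050° W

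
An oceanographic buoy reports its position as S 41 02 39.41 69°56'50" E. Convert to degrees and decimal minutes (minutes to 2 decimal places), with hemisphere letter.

φ: 2 + 39.41/60 = 2.6568′
Lon: seconds/60 = 0.83333; minutes = 56 + 0.83333 = 56.8333

41° 2.66′ S, 69° 56.83′ E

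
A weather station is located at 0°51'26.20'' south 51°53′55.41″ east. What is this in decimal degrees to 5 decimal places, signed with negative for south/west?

-0.85728, 51.89873

Lat: 0° + 51/60 + 26.2/3600 = 0 + 0.850000 + 0.007278 = 0.857278
hemisphere S, so the sign is −
Lon: 51° + 53/60 + 55.41/3600 = 51 + 0.883333 + 0.015392 = 51.898725
E → positive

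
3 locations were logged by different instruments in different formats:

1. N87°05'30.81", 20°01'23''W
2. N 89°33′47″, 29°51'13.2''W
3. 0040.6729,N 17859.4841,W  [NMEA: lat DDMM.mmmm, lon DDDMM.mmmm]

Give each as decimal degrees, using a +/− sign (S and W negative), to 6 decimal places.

Point 1:
  Lat: 87 + 5/60 + 30.81/3600 = 87.0918917
  N → positive
  Longitude: 20 + 1/60 + 23/3600 = 20.0230556
  hemisphere W, so the sign is −
Point 2:
  φ: 89° + 33/60 + 47/3600 = 89 + 0.550000 + 0.013056 = 89.5630556
  N ⇒ keep positive
  Lon: 51′ + 13.2″ = 51.22000′; 29 + 51.22000/60 = 29.8536667
  W ⇒ negate
Point 3:
  Latitude: split at 2 digits → 00° and 40.6729′; 0 + 40.6729/60 = 0.6778817
  N → positive
  λ: degrees = first 3 digits = 178, minutes = 59.4841; 178 + 59.4841/60 = 178.9914017
  hemisphere W, so the sign is −

1. 87.091892, -20.023056
2. 89.563056, -29.853667
3. 0.677882, -178.991402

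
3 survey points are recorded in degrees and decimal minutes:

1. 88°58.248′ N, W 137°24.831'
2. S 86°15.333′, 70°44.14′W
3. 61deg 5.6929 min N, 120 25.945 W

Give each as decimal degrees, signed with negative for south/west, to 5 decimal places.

1. 88.97080, -137.41385
2. -86.25555, -70.73567
3. 61.09488, -120.43242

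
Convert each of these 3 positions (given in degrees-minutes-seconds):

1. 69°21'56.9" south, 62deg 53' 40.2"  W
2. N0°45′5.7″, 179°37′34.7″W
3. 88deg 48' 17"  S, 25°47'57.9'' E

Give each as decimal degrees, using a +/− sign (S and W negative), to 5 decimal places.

1. -69.36581, -62.89450
2. 0.75158, -179.62631
3. -88.80472, 25.79942

Point 1:
  Lat: 21′ + 56.9″ = 21.94833′; 69 + 21.94833/60 = 69.365806
  S ⇒ negate
  Lon: 53′ + 40.2″ = 53.67000′; 62 + 53.67000/60 = 62.894500
  hemisphere W, so the sign is −
Point 2:
  Latitude: 45′ + 5.7″ = 45.09500′; 0 + 45.09500/60 = 0.751583
  N ⇒ keep positive
  Longitude: 37′ + 34.7″ = 37.57833′; 179 + 37.57833/60 = 179.626306
  hemisphere W, so the sign is −
Point 3:
  Latitude: 48′ + 17″ = 48.28333′; 88 + 48.28333/60 = 88.804722
  S ⇒ negate
  Longitude: 25 + 47/60 + 57.9/3600 = 25.799417
  E ⇒ keep positive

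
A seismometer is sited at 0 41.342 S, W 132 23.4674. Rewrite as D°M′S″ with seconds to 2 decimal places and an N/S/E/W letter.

0°41′20.52″ S, 132°23′28.04″ W

φ: 41.34200′ → 41′ and 0.34200 × 60 = 20.5200″
λ: 23.46740′ → 23′ and 0.46740 × 60 = 28.0440″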